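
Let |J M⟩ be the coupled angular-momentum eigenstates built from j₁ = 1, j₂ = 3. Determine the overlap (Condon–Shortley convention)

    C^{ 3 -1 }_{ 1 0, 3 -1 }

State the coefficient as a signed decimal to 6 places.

+√(1/12) ≈ +0.288675

j₁+j₂−J=1  J+j₁−j₂=1  J−j₁+j₂=5  j₁+j₂+J+1=8
(j₁±m₁, j₂±m₂, J±M) = (1,1,2,4,2,4)
P² = 48
sum k=0..1:
  [0] +1/12 = 1/12
  [1] −1/24 = -1/24
S = 1/24
C² = P²·S² = 1/12 ; C = +0.288675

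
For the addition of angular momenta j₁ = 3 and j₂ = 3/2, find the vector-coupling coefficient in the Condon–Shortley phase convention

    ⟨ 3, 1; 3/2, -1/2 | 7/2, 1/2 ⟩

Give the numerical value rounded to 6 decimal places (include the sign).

+0.534522

j₁+j₂−J=1  J+j₁−j₂=5  J−j₁+j₂=2  j₁+j₂+J+1=9
(j₁±m₁, j₂±m₂, J±M) = (4,2,1,2,4,3)
P² = 512/7
sum k=0..1:
  [0] +1/12 = 1/12
  [1] −1/48 = -1/48
S = 1/16
C² = P²·S² = 2/7 ; C = +0.534522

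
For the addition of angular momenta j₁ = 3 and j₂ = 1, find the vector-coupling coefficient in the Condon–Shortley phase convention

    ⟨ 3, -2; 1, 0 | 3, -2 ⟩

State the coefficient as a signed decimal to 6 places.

-0.577350

j₁+j₂−J=1  J+j₁−j₂=5  J−j₁+j₂=1  j₁+j₂+J+1=8
(j₁±m₁, j₂±m₂, J±M) = (1,5,1,1,1,5)
P² = 300
sum k=0..1:
  [0] +1/120 = 1/120
  [1] −1/24 = -1/24
S = -1/30
C² = P²·S² = 1/3 ; C = -0.577350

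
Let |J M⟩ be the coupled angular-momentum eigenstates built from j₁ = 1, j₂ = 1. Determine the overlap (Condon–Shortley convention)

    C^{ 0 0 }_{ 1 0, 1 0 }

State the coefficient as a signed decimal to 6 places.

−√(1/3) = -0.577350

j₁+j₂−J=2  J+j₁−j₂=0  J−j₁+j₂=0  j₁+j₂+J+1=3
(j₁±m₁, j₂±m₂, J±M) = (1,1,1,1,0,0)
P² = 1/3
sum k=1..1:
  [1] −1/1 = -1
S = -1
C² = P²·S² = 1/3 ; C = -0.577350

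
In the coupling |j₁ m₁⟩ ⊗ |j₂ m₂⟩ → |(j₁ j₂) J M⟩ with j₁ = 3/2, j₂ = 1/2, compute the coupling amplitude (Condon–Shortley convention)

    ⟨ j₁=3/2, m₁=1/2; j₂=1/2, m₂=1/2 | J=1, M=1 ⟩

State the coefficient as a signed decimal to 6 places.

j₁+j₂−J=1  J+j₁−j₂=2  J−j₁+j₂=0  j₁+j₂+J+1=4
(j₁±m₁, j₂±m₂, J±M) = (2,1,1,0,2,0)
P² = 1
sum k=1..1:
  [1] −1/2 = -1/2
S = -1/2
C² = P²·S² = 1/4 ; C = -0.500000

-0.500000  (= −√(1/4))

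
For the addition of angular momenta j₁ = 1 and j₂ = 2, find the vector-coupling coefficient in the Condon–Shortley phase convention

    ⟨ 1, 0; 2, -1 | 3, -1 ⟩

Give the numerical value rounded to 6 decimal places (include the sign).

+√(8/15) ≈ +0.730297

j₁+j₂−J=0  J+j₁−j₂=2  J−j₁+j₂=4  j₁+j₂+J+1=7
(j₁±m₁, j₂±m₂, J±M) = (1,1,1,3,2,4)
P² = 96/5
sum k=0..0:
  [0] +1/6 = 1/6
S = 1/6
C² = P²·S² = 8/15 ; C = +0.730297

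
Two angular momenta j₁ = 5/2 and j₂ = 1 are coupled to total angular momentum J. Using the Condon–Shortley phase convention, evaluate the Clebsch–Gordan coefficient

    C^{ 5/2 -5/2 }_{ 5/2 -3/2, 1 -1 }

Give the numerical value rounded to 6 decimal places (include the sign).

+√(2/7) ≈ +0.534522

triangle: 1!*4!*1!/7! = 24/5040
(j±m)!: 1!*4!*0!*2!*0!*5! = 5760
prefactor² = (2J+1)*Δ*N² = 1152/7
  k=0: +1/(0!*1!*4!*0!*0!*1!) = 1/24
Σ = 1/24  ⇒  CG² = 1152/7*1/24² = 2/7
CG = +√(2/7) = +0.534522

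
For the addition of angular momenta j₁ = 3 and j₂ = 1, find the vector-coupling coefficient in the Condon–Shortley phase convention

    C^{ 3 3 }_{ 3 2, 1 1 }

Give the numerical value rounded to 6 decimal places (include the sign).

triangle: 1!×5!×1!/8! = 120/40320
(j±m)!: 5!×1!×2!×0!×6!×0! = 172800
prefactor² = (2J+1)×Δ×N² = 3600
  k=1: −1/(1!×0!×0!×1!×5!×0!) = -1/120
Σ = -1/120  ⇒  CG² = 3600×(-1/120)² = 1/4
CG = −√(1/4) = -0.500000

−√(1/4) = -0.500000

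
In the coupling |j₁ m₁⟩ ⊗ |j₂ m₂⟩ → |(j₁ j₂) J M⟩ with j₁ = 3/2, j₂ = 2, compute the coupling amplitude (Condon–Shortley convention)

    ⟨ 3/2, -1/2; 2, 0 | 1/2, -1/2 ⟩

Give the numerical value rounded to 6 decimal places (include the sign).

+√(1/5) = +0.447214

j₁+j₂−J=3  J+j₁−j₂=0  J−j₁+j₂=1  j₁+j₂+J+1=5
(j₁±m₁, j₂±m₂, J±M) = (1,2,2,2,0,1)
P² = 4/5
sum k=2..2:
  [2] +1/2 = 1/2
S = 1/2
C² = P²·S² = 1/5 ; C = +0.447214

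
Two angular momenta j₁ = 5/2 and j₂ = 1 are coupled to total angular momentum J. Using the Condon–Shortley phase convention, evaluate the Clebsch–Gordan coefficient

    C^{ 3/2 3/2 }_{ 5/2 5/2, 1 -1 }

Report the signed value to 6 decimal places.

+√(2/3) = +0.816497

j₁+j₂−J=2  J+j₁−j₂=3  J−j₁+j₂=0  j₁+j₂+J+1=6
(j₁±m₁, j₂±m₂, J±M) = (5,0,0,2,3,0)
P² = 96
sum k=0..0:
  [0] +1/12 = 1/12
S = 1/12
C² = P²·S² = 2/3 ; C = +0.816497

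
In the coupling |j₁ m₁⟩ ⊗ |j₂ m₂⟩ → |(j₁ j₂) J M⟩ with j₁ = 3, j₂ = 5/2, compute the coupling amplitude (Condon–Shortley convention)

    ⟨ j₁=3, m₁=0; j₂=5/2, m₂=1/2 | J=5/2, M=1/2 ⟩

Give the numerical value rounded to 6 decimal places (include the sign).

j₁+j₂−J=3  J+j₁−j₂=3  J−j₁+j₂=2  j₁+j₂+J+1=9
(j₁±m₁, j₂±m₂, J±M) = (3,3,3,2,3,2)
P² = 216/35
sum k=1..3:
  [1] −1/8 = -1/8
  [2] +1/4 = 1/4
  [3] −1/72 = -1/72
S = 1/9
C² = P²·S² = 8/105 ; C = +0.276026

+√(8/105) = +0.276026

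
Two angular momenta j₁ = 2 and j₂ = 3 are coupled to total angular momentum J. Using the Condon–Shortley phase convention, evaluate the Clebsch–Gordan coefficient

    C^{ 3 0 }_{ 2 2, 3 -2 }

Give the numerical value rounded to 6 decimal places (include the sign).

+√(1/3) ≈ +0.577350

j₁+j₂−J=2  J+j₁−j₂=2  J−j₁+j₂=4  j₁+j₂+J+1=9
(j₁±m₁, j₂±m₂, J±M) = (4,0,1,5,3,3)
P² = 192
sum k=0..0:
  [0] +1/24 = 1/24
S = 1/24
C² = P²·S² = 1/3 ; C = +0.577350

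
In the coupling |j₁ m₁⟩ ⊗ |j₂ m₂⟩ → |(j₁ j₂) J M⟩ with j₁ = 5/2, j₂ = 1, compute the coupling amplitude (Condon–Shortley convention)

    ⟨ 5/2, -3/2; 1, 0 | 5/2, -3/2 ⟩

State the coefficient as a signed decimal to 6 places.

−√(9/35) = -0.507093

triangle: 1!·4!·1!/7! = 24/5040
(j±m)!: 1!·4!·1!·1!·1!·4! = 576
prefactor² = (2J+1)·Δ·N² = 576/35
  k=0: +1/(0!·1!·4!·1!·0!·0!) = 1/24
  k=1: −1/(1!·0!·3!·0!·1!·1!) = -1/6
Σ = -1/8  ⇒  CG² = 576/35·(-1/8)² = 9/35
CG = −√(9/35) = -0.507093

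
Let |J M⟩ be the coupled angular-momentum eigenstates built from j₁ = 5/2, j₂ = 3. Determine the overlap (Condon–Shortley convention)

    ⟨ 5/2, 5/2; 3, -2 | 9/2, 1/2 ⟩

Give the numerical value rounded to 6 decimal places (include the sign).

+√(125/1386) ≈ +0.300312

j₁+j₂−J=1  J+j₁−j₂=4  J−j₁+j₂=5  j₁+j₂+J+1=11
(j₁±m₁, j₂±m₂, J±M) = (5,0,1,5,5,4)
P² = 2304000/77
sum k=0..0:
  [0] +1/576 = 1/576
S = 1/576
C² = P²·S² = 125/1386 ; C = +0.300312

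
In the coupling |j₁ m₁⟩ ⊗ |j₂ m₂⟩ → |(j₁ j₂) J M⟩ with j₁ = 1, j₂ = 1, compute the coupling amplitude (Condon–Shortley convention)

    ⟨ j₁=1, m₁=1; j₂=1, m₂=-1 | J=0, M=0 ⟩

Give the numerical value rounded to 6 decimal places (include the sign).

√[1·2!0!0!/3! · 2!0!0!2!0!0!] = √(4/3)
  +(−1)^0/∏(0,2,0,0,0,0)! = 1/2  (running 1/2)
⟨..|..⟩ = √(4/3)·(1/2) = +0.577350

+√(1/3) ≈ +0.577350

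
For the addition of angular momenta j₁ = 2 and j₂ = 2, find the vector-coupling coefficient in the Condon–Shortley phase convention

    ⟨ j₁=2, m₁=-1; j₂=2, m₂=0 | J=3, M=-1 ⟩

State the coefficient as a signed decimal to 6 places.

-0.447214

√[7·1!3!3!/8! · 1!3!2!2!2!4!] = √(36/5)
  +(−1)^0/∏(0,1,3,2,0,1)! = 1/12  (running 1/12)
  +(−1)^1/∏(1,0,2,1,1,2)! = -1/4  (running -1/6)
⟨..|..⟩ = √(36/5)·(-1/6) = -0.447214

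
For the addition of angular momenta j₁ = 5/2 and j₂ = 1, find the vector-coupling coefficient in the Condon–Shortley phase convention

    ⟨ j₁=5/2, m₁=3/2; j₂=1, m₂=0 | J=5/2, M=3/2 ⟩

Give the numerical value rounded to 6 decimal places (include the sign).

j₁+j₂−J=1  J+j₁−j₂=4  J−j₁+j₂=1  j₁+j₂+J+1=7
(j₁±m₁, j₂±m₂, J±M) = (4,1,1,1,4,1)
P² = 576/35
sum k=0..1:
  [0] +1/6 = 1/6
  [1] −1/24 = -1/24
S = 1/8
C² = P²·S² = 9/35 ; C = +0.507093

+0.507093  (= +√(9/35))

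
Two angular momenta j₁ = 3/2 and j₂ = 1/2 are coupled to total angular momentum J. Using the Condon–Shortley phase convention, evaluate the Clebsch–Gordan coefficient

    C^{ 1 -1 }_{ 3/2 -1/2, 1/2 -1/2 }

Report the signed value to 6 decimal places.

j₁+j₂−J=1  J+j₁−j₂=2  J−j₁+j₂=0  j₁+j₂+J+1=4
(j₁±m₁, j₂±m₂, J±M) = (1,2,0,1,0,2)
P² = 1
sum k=0..0:
  [0] +1/2 = 1/2
S = 1/2
C² = P²·S² = 1/4 ; C = +0.500000

+√(1/4) ≈ +0.500000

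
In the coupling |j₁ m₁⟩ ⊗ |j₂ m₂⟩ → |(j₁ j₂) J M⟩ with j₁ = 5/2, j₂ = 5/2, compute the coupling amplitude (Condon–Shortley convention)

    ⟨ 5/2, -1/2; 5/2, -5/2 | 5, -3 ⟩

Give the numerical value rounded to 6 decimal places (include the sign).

+0.471405

√[11·0!5!5!/11! · 2!3!0!5!2!8!] = √(460800)
  +(−1)^0/∏(0,0,3,0,2,5)! = 1/1440  (running 1/1440)
⟨..|..⟩ = √(460800)·(1/1440) = +0.471405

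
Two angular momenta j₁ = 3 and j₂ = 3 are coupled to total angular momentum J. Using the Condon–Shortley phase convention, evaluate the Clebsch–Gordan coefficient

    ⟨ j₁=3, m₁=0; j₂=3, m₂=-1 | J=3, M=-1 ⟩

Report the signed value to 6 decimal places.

j₁+j₂−J=3  J+j₁−j₂=3  J−j₁+j₂=3  j₁+j₂+J+1=10
(j₁±m₁, j₂±m₂, J±M) = (3,3,2,4,2,4)
P² = 864/25
sum k=0..2:
  [0] +1/72 = 1/72
  [1] −1/8 = -1/8
  [2] +1/24 = 1/24
S = -5/72
C² = P²·S² = 1/6 ; C = -0.408248

−√(1/6) ≈ -0.408248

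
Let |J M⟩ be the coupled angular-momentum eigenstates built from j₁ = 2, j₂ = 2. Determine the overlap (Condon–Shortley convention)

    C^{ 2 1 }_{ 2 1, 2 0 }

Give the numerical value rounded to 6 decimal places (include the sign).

√[5·2!2!2!/7! · 3!1!2!2!3!1!] = √(8/7)
  +(−1)^0/∏(0,2,1,2,1,0)! = 1/4  (running 1/4)
  +(−1)^1/∏(1,1,0,1,2,1)! = -1/2  (running -1/4)
⟨..|..⟩ = √(8/7)·(-1/4) = -0.267261

−√(1/14) ≈ -0.267261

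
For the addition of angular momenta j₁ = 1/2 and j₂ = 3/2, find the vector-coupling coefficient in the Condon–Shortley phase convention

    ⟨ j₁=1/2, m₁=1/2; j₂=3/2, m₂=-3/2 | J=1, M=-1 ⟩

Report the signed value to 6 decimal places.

+√(3/4) = +0.866025

j₁+j₂−J=1  J+j₁−j₂=0  J−j₁+j₂=2  j₁+j₂+J+1=4
(j₁±m₁, j₂±m₂, J±M) = (1,0,0,3,0,2)
P² = 3
sum k=0..0:
  [0] +1/2 = 1/2
S = 1/2
C² = P²·S² = 3/4 ; C = +0.866025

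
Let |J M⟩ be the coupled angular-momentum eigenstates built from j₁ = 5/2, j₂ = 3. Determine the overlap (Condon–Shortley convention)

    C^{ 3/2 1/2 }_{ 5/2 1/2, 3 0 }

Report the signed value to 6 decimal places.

+0.338062

triangle: 4!·1!·2!/8! = 48/40320
(j±m)!: 3!·2!·3!·3!·2!·1! = 864
prefactor² = (2J+1)·Δ·N² = 144/35
  k=1: −1/(1!·3!·1!·2!·0!·0!) = -1/12
  k=2: +1/(2!·2!·0!·1!·1!·1!) = 1/4
Σ = 1/6  ⇒  CG² = 144/35·1/6² = 4/35
CG = +√(4/35) = +0.338062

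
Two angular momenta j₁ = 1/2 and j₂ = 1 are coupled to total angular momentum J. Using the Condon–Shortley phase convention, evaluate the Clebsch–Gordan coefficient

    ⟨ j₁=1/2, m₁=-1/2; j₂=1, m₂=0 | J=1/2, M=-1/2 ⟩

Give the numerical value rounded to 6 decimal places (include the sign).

−√(1/3) = -0.577350

triangle: 1!×0!×1!/3! = 1/6
(j±m)!: 0!×1!×1!×1!×0!×1! = 1
prefactor² = (2J+1)×Δ×N² = 1/3
  k=1: −1/(1!×0!×0!×0!×0!×1!) = -1
Σ = -1  ⇒  CG² = 1/3×(-1)² = 1/3
CG = −√(1/3) = -0.577350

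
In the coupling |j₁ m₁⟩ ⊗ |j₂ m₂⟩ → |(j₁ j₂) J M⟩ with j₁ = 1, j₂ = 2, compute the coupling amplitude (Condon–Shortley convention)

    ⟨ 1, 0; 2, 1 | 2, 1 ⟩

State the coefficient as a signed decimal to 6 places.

-0.408248  (= −√(1/6))

j₁+j₂−J=1  J+j₁−j₂=1  J−j₁+j₂=3  j₁+j₂+J+1=6
(j₁±m₁, j₂±m₂, J±M) = (1,1,3,1,3,1)
P² = 3/2
sum k=0..1:
  [0] +1/6 = 1/6
  [1] −1/2 = -1/2
S = -1/3
C² = P²·S² = 1/6 ; C = -0.408248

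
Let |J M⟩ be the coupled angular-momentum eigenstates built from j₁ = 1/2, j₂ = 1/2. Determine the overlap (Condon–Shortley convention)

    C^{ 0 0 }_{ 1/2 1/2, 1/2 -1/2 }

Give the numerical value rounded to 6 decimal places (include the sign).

triangle: 1!*0!*0!/2! = 1/2
(j±m)!: 1!*0!*0!*1!*0!*0! = 1
prefactor² = (2J+1)*Δ*N² = 1/2
  k=0: +1/(0!*1!*0!*0!*0!*0!) = 1
Σ = 1  ⇒  CG² = 1/2*1² = 1/2
CG = +√(1/2) = +0.707107

+√(1/2) ≈ +0.707107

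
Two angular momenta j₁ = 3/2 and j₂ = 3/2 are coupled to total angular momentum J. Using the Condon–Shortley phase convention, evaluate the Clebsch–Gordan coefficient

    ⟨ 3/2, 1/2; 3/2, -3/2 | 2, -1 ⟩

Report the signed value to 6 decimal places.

√[5·1!2!2!/6! · 2!1!0!3!1!3!] = √(2)
  +(−1)^0/∏(0,1,1,0,1,2)! = 1/2  (running 1/2)
⟨..|..⟩ = √(2)·(1/2) = +0.707107

+0.707107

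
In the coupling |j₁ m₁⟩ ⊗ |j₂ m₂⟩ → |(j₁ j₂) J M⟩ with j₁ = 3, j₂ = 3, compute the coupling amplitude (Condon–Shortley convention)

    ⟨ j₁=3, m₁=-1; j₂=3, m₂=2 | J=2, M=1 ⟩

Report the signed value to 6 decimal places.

−√(5/28) = -0.422577

j₁+j₂−J=4  J+j₁−j₂=2  J−j₁+j₂=2  j₁+j₂+J+1=9
(j₁±m₁, j₂±m₂, J±M) = (2,4,5,1,3,1)
P² = 320/7
sum k=3..4:
  [3] −1/12 = -1/12
  [4] +1/48 = 1/48
S = -1/16
C² = P²·S² = 5/28 ; C = -0.422577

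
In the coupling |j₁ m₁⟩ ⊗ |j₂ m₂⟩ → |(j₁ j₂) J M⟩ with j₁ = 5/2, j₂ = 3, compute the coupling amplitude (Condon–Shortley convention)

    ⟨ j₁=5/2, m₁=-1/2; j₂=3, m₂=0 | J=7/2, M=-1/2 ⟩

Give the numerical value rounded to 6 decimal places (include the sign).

−√(4/21) = -0.436436

j₁+j₂−J=2  J+j₁−j₂=3  J−j₁+j₂=4  j₁+j₂+J+1=10
(j₁±m₁, j₂±m₂, J±M) = (2,3,3,3,3,4)
P² = 6912/175
sum k=0..2:
  [0] +1/72 = 1/72
  [1] −1/8 = -1/8
  [2] +1/24 = 1/24
S = -5/72
C² = P²·S² = 4/21 ; C = -0.436436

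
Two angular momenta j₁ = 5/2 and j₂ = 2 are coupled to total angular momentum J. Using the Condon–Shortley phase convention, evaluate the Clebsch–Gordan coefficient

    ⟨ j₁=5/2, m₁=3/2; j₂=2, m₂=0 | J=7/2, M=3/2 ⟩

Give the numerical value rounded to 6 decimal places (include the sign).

triangle: 1!*4!*3!/9! = 144/362880
(j±m)!: 4!*1!*2!*2!*5!*2! = 23040
prefactor² = (2J+1)*Δ*N² = 512/7
  k=0: +1/(0!*1!*1!*2!*3!*1!) = 1/12
  k=1: −1/(1!*0!*0!*1!*4!*2!) = -1/48
Σ = 1/16  ⇒  CG² = 512/7*1/16² = 2/7
CG = +√(2/7) = +0.534522

+√(2/7) ≈ +0.534522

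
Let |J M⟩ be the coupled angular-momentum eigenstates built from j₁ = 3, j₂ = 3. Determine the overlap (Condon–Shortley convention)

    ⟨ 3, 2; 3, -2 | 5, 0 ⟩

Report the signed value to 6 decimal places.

+√(4/21) = +0.436436

j₁+j₂−J=1  J+j₁−j₂=5  J−j₁+j₂=5  j₁+j₂+J+1=12
(j₁±m₁, j₂±m₂, J±M) = (5,1,1,5,5,5)
P² = 480000/7
sum k=0..1:
  [0] +1/576 = 1/576
  [1] −1/14400 = -1/14400
S = 1/600
C² = P²·S² = 4/21 ; C = +0.436436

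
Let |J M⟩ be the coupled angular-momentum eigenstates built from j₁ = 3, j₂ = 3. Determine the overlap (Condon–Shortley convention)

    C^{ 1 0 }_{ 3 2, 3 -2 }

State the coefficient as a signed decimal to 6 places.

-0.377964

j₁+j₂−J=5  J+j₁−j₂=1  J−j₁+j₂=1  j₁+j₂+J+1=8
(j₁±m₁, j₂±m₂, J±M) = (5,1,1,5,1,1)
P² = 900/7
sum k=0..1:
  [0] +1/120 = 1/120
  [1] −1/24 = -1/24
S = -1/30
C² = P²·S² = 1/7 ; C = -0.377964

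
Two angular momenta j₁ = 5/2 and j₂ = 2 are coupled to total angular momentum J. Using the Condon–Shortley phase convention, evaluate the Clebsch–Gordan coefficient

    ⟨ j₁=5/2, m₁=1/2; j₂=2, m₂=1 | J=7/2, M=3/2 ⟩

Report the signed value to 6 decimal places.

-0.308607

√[8·1!4!3!/9! · 3!2!3!1!5!2!] = √(384/7)
  +(−1)^0/∏(0,1,2,3,2,0)! = 1/24  (running 1/24)
  +(−1)^1/∏(1,0,1,2,3,1)! = -1/12  (running -1/24)
⟨..|..⟩ = √(384/7)·(-1/24) = -0.308607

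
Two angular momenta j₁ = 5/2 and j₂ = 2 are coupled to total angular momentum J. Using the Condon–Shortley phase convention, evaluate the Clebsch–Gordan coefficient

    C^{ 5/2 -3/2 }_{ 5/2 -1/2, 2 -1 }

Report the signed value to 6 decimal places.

√[6·2!3!2!/8! · 2!3!1!3!1!4!] = √(216/35)
  +(−1)^0/∏(0,2,3,1,0,1)! = 1/12  (running 1/12)
  +(−1)^1/∏(1,1,2,0,1,2)! = -1/4  (running -1/6)
⟨..|..⟩ = √(216/35)·(-1/6) = -0.414039

−√(6/35) = -0.414039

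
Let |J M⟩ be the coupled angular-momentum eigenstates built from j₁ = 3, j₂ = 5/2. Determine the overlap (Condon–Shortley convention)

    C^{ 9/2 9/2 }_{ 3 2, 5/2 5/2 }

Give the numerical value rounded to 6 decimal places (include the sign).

j₁+j₂−J=1  J+j₁−j₂=5  J−j₁+j₂=4  j₁+j₂+J+1=11
(j₁±m₁, j₂±m₂, J±M) = (5,1,5,0,9,0)
P² = 41472000/11
sum k=1..1:
  [1] −1/2880 = -1/2880
S = -1/2880
C² = P²·S² = 5/11 ; C = -0.674200

-0.674200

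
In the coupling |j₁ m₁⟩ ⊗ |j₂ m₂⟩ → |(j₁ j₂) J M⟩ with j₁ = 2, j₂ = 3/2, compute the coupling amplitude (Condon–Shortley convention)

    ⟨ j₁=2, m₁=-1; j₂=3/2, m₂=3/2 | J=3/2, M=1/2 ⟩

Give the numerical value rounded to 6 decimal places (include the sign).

+√(2/5) = +0.632456

√[4·2!2!1!/6! · 1!3!3!0!2!1!] = √(8/5)
  +(−1)^2/∏(2,0,1,1,1,0)! = 1/2  (running 1/2)
⟨..|..⟩ = √(8/5)·(1/2) = +0.632456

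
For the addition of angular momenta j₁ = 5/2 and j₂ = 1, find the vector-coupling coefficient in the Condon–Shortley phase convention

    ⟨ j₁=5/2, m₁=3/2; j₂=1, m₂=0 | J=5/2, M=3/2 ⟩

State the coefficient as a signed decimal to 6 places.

+√(9/35) ≈ +0.507093

√[6·1!4!1!/7! · 4!1!1!1!4!1!] = √(576/35)
  +(−1)^0/∏(0,1,1,1,3,0)! = 1/6  (running 1/6)
  +(−1)^1/∏(1,0,0,0,4,1)! = -1/24  (running 1/8)
⟨..|..⟩ = √(576/35)·(1/8) = +0.507093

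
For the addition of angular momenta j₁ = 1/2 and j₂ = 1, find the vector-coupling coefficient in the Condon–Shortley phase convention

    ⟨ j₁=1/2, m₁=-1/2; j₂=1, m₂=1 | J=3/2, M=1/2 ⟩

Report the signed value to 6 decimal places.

+√(1/3) = +0.577350

triangle: 0!·1!·2!/4! = 2/24
(j±m)!: 0!·1!·2!·0!·2!·1! = 4
prefactor² = (2J+1)·Δ·N² = 4/3
  k=0: +1/(0!·0!·1!·2!·0!·0!) = 1/2
Σ = 1/2  ⇒  CG² = 4/3·1/2² = 1/3
CG = +√(1/3) = +0.577350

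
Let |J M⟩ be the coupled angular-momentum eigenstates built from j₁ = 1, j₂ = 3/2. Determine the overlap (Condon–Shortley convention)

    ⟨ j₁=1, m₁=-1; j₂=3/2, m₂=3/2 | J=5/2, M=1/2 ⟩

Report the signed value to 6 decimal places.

+√(1/10) = +0.316228

triangle: 0!·2!·3!/6! = 12/720
(j±m)!: 0!·2!·3!·0!·3!·2! = 144
prefactor² = (2J+1)·Δ·N² = 72/5
  k=0: +1/(0!·0!·2!·3!·0!·0!) = 1/12
Σ = 1/12  ⇒  CG² = 72/5·1/12² = 1/10
CG = +√(1/10) = +0.316228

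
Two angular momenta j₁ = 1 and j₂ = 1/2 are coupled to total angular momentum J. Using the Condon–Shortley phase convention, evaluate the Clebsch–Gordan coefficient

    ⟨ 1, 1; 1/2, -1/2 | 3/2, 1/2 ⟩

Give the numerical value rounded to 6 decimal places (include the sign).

+√(1/3) ≈ +0.577350

√[4·0!2!1!/4! · 2!0!0!1!2!1!] = √(4/3)
  +(−1)^0/∏(0,0,0,0,2,1)! = 1/2  (running 1/2)
⟨..|..⟩ = √(4/3)·(1/2) = +0.577350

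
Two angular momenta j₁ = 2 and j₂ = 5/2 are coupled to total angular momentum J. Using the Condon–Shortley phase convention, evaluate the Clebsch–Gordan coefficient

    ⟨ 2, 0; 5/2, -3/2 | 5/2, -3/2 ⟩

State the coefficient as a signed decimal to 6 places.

√[6·2!2!3!/8! · 2!2!1!4!1!4!] = √(288/35)
  +(−1)^0/∏(0,2,2,1,0,2)! = 1/8  (running 1/8)
  +(−1)^1/∏(1,1,1,0,1,3)! = -1/6  (running -1/24)
⟨..|..⟩ = √(288/35)·(-1/24) = -0.119523

-0.119523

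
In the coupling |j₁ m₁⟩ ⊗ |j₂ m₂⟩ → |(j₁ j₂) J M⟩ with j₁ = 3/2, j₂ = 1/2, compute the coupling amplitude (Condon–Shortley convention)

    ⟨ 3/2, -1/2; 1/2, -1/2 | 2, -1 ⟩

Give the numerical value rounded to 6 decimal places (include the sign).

j₁+j₂−J=0  J+j₁−j₂=3  J−j₁+j₂=1  j₁+j₂+J+1=5
(j₁±m₁, j₂±m₂, J±M) = (1,2,0,1,1,3)
P² = 3
sum k=0..0:
  [0] +1/2 = 1/2
S = 1/2
C² = P²·S² = 3/4 ; C = +0.866025

+0.866025  (= +√(3/4))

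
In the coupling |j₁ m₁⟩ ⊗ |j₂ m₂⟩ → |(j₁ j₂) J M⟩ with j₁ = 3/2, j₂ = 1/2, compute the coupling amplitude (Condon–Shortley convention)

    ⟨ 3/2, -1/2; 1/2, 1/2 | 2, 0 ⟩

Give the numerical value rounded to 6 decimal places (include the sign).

j₁+j₂−J=0  J+j₁−j₂=3  J−j₁+j₂=1  j₁+j₂+J+1=5
(j₁±m₁, j₂±m₂, J±M) = (1,2,1,0,2,2)
P² = 2
sum k=0..0:
  [0] +1/2 = 1/2
S = 1/2
C² = P²·S² = 1/2 ; C = +0.707107

+0.707107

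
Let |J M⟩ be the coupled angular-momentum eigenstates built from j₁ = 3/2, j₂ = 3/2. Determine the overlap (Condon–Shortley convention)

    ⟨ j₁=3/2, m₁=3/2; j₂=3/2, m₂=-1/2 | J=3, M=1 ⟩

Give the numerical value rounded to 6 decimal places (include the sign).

+0.447214

triangle: 0!×3!×3!/7! = 36/5040
(j±m)!: 3!×0!×1!×2!×4!×2! = 576
prefactor² = (2J+1)×Δ×N² = 144/5
  k=0: +1/(0!×0!×0!×1!×3!×2!) = 1/12
Σ = 1/12  ⇒  CG² = 144/5×1/12² = 1/5
CG = +√(1/5) = +0.447214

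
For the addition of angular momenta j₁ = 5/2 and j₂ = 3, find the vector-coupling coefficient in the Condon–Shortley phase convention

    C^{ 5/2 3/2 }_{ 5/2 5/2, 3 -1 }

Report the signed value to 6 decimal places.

triangle: 3!·2!·3!/9! = 72/362880
(j±m)!: 5!·0!·2!·4!·4!·1! = 138240
prefactor² = (2J+1)·Δ·N² = 1152/7
  k=0: +1/(0!·3!·0!·2!·2!·1!) = 1/24
Σ = 1/24  ⇒  CG² = 1152/7·1/24² = 2/7
CG = +√(2/7) = +0.534522

+0.534522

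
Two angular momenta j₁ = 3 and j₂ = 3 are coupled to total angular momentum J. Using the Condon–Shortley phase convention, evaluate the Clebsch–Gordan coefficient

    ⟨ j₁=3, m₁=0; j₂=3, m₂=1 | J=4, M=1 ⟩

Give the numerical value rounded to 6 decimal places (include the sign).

j₁+j₂−J=2  J+j₁−j₂=4  J−j₁+j₂=4  j₁+j₂+J+1=11
(j₁±m₁, j₂±m₂, J±M) = (3,3,4,2,5,3)
P² = 124416/385
sum k=0..2:
  [0] +1/288 = 1/288
  [1] −1/24 = -1/24
  [2] +1/48 = 1/48
S = -5/288
C² = P²·S² = 15/154 ; C = -0.312094

−√(15/154) ≈ -0.312094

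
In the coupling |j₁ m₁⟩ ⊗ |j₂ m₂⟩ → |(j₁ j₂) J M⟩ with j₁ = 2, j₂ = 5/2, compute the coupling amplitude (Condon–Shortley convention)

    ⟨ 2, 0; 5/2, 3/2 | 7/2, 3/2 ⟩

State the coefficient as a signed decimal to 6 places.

j₁+j₂−J=1  J+j₁−j₂=3  J−j₁+j₂=4  j₁+j₂+J+1=9
(j₁±m₁, j₂±m₂, J±M) = (2,2,4,1,5,2)
P² = 512/7
sum k=0..1:
  [0] +1/48 = 1/48
  [1] −1/12 = -1/12
S = -1/16
C² = P²·S² = 2/7 ; C = -0.534522

-0.534522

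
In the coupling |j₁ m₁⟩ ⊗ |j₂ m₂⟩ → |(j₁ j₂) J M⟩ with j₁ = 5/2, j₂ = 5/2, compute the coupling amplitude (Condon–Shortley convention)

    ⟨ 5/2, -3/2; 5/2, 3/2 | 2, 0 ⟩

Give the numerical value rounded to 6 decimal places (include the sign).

triangle: 3!·2!·2!/8! = 24/40320
(j±m)!: 1!·4!·4!·1!·2!·2! = 2304
prefactor² = (2J+1)·Δ·N² = 48/7
  k=2: +1/(2!·1!·2!·2!·0!·0!) = 1/8
  k=3: −1/(3!·0!·1!·1!·1!·1!) = -1/6
Σ = -1/24  ⇒  CG² = 48/7·(-1/24)² = 1/84
CG = −√(1/84) = -0.109109

-0.109109  (= −√(1/84))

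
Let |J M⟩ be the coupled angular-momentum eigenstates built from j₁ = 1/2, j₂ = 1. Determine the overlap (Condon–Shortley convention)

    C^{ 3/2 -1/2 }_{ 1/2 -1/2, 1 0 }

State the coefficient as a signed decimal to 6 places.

triangle: 0!×1!×2!/4! = 2/24
(j±m)!: 0!×1!×1!×1!×1!×2! = 2
prefactor² = (2J+1)×Δ×N² = 2/3
  k=0: +1/(0!×0!×1!×1!×0!×1!) = 1
Σ = 1  ⇒  CG² = 2/3×1² = 2/3
CG = +√(2/3) = +0.816497

+0.816497  (= +√(2/3))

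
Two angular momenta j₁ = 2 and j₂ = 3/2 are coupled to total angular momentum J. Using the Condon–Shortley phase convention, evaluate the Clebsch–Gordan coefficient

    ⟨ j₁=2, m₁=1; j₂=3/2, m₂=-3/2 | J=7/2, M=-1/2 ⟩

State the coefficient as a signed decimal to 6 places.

√[8·0!4!3!/8! · 3!1!0!3!3!4!] = √(5184/35)
  +(−1)^0/∏(0,0,1,0,3,3)! = 1/36  (running 1/36)
⟨..|..⟩ = √(5184/35)·(1/36) = +0.338062

+0.338062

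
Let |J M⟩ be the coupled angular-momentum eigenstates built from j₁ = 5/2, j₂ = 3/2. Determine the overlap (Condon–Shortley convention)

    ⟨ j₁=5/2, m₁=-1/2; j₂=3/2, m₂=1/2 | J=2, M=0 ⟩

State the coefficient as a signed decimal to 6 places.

−√(1/14) = -0.267261

triangle: 2!×3!×1!/7! = 12/5040
(j±m)!: 2!×3!×2!×1!×2!×2! = 96
prefactor² = (2J+1)×Δ×N² = 8/7
  k=1: −1/(1!×1!×2!×1!×1!×0!) = -1/2
  k=2: +1/(2!×0!×1!×0!×2!×1!) = 1/4
Σ = -1/4  ⇒  CG² = 8/7×(-1/4)² = 1/14
CG = −√(1/14) = -0.267261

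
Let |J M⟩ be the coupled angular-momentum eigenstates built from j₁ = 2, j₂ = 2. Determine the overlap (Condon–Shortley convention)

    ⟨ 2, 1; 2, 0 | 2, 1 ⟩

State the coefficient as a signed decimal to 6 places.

√[5·2!2!2!/7! · 3!1!2!2!3!1!] = √(8/7)
  +(−1)^0/∏(0,2,1,2,1,0)! = 1/4  (running 1/4)
  +(−1)^1/∏(1,1,0,1,2,1)! = -1/2  (running -1/4)
⟨..|..⟩ = √(8/7)·(-1/4) = -0.267261

-0.267261  (= −√(1/14))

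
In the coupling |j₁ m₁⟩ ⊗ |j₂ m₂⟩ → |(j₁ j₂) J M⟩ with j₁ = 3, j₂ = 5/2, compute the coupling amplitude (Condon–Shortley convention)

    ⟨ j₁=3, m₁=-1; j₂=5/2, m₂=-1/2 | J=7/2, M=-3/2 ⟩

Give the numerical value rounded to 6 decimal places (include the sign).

j₁+j₂−J=2  J+j₁−j₂=4  J−j₁+j₂=3  j₁+j₂+J+1=10
(j₁±m₁, j₂±m₂, J±M) = (2,4,2,3,2,5)
P² = 3072/35
sum k=0..2:
  [0] +1/96 = 1/96
  [1] −1/12 = -1/12
  [2] +1/48 = 1/48
S = -5/96
C² = P²·S² = 5/21 ; C = -0.487950

−√(5/21) ≈ -0.487950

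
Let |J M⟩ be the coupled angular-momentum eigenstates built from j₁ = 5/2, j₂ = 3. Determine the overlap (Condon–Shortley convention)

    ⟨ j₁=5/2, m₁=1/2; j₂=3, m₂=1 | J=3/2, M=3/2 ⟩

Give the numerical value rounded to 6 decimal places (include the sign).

triangle: 4!·1!·2!/8! = 48/40320
(j±m)!: 3!·2!·4!·2!·3!·0! = 3456
prefactor² = (2J+1)·Δ·N² = 576/35
  k=2: +1/(2!·2!·0!·2!·1!·0!) = 1/8
Σ = 1/8  ⇒  CG² = 576/35·1/8² = 9/35
CG = +√(9/35) = +0.507093

+√(9/35) = +0.507093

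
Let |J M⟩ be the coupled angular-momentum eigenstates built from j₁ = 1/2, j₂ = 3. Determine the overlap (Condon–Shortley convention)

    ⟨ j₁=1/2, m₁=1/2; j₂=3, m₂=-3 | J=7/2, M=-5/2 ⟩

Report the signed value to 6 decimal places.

√[8·0!1!6!/8! · 1!0!0!6!1!6!] = √(518400/7)
  +(−1)^0/∏(0,0,0,0,1,6)! = 1/720  (running 1/720)
⟨..|..⟩ = √(518400/7)·(1/720) = +0.377964

+√(1/7) ≈ +0.377964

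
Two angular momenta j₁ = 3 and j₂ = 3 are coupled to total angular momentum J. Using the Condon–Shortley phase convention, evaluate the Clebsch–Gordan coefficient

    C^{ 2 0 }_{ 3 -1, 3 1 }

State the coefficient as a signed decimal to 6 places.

j₁+j₂−J=4  J+j₁−j₂=2  J−j₁+j₂=2  j₁+j₂+J+1=9
(j₁±m₁, j₂±m₂, J±M) = (2,4,4,2,2,2)
P² = 256/21
sum k=2..4:
  [2] +1/16 = 1/16
  [3] −1/6 = -1/6
  [4] +1/96 = 1/96
S = -3/32
C² = P²·S² = 3/28 ; C = -0.327327

-0.327327  (= −√(3/28))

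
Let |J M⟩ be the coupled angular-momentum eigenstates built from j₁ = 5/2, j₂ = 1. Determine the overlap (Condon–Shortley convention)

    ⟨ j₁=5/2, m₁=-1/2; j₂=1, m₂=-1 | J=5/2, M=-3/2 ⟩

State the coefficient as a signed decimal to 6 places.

√[6·1!4!1!/7! · 2!3!0!2!1!4!] = √(576/35)
  +(−1)^0/∏(0,1,3,0,1,1)! = 1/6  (running 1/6)
⟨..|..⟩ = √(576/35)·(1/6) = +0.676123

+0.676123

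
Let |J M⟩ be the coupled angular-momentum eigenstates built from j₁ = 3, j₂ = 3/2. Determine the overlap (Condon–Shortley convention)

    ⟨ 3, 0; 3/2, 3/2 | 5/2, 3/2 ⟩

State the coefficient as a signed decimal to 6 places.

triangle: 2!*4!*1!/8! = 48/40320
(j±m)!: 3!*3!*3!*0!*4!*1! = 5184
prefactor² = (2J+1)*Δ*N² = 1296/35
  k=2: +1/(2!*0!*1!*1!*3!*0!) = 1/12
Σ = 1/12  ⇒  CG² = 1296/35*1/12² = 9/35
CG = +√(9/35) = +0.507093

+0.507093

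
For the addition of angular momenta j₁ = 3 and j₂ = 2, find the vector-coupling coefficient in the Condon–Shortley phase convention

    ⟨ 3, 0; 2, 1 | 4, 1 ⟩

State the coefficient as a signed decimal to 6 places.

−√(3/14) = -0.462910

triangle: 1!·5!·3!/10! = 720/3628800
(j±m)!: 3!·3!·3!·1!·5!·3! = 155520
prefactor² = (2J+1)·Δ·N² = 1944/7
  k=0: +1/(0!·1!·3!·3!·2!·0!) = 1/72
  k=1: −1/(1!·0!·2!·2!·3!·1!) = -1/24
Σ = -1/36  ⇒  CG² = 1944/7·(-1/36)² = 3/14
CG = −√(3/14) = -0.462910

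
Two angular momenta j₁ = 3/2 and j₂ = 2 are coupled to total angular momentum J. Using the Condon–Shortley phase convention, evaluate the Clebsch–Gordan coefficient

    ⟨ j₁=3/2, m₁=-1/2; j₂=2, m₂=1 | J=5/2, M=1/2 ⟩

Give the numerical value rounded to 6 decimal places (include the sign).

triangle: 1!×2!×3!/7! = 12/5040
(j±m)!: 1!×2!×3!×1!×3!×2! = 144
prefactor² = (2J+1)×Δ×N² = 72/35
  k=0: +1/(0!×1!×2!×3!×0!×0!) = 1/12
  k=1: −1/(1!×0!×1!×2!×1!×1!) = -1/2
Σ = -5/12  ⇒  CG² = 72/35×(-5/12)² = 5/14
CG = −√(5/14) = -0.597614

-0.597614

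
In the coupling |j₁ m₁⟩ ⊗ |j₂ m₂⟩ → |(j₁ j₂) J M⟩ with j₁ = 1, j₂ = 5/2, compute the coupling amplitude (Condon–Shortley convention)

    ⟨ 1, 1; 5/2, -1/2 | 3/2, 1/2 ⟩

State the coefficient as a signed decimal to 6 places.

+0.447214  (= +√(1/5))

j₁+j₂−J=2  J+j₁−j₂=0  J−j₁+j₂=3  j₁+j₂+J+1=6
(j₁±m₁, j₂±m₂, J±M) = (2,0,2,3,2,1)
P² = 16/5
sum k=0..0:
  [0] +1/4 = 1/4
S = 1/4
C² = P²·S² = 1/5 ; C = +0.447214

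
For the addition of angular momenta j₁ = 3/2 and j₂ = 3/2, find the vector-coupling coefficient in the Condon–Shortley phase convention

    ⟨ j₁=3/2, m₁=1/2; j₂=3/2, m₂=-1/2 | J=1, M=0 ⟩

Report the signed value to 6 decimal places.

triangle: 2!·1!·1!/5! = 2/120
(j±m)!: 2!·1!·1!·2!·1!·1! = 4
prefactor² = (2J+1)·Δ·N² = 1/5
  k=0: +1/(0!·2!·1!·1!·0!·0!) = 1/2
  k=1: −1/(1!·1!·0!·0!·1!·1!) = -1
Σ = -1/2  ⇒  CG² = 1/5·(-1/2)² = 1/20
CG = −√(1/20) = -0.223607

-0.223607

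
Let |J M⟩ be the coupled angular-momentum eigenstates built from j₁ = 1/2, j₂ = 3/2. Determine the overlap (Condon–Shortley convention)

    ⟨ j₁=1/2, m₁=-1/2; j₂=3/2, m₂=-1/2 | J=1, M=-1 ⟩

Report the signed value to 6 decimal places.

-0.500000

j₁+j₂−J=1  J+j₁−j₂=0  J−j₁+j₂=2  j₁+j₂+J+1=4
(j₁±m₁, j₂±m₂, J±M) = (0,1,1,2,0,2)
P² = 1
sum k=1..1:
  [1] −1/2 = -1/2
S = -1/2
C² = P²·S² = 1/4 ; C = -0.500000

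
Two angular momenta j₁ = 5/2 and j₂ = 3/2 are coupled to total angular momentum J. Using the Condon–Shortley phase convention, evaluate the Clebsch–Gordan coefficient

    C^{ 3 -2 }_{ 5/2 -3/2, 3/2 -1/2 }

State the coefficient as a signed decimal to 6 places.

triangle: 1!·4!·2!/8! = 48/40320
(j±m)!: 1!·4!·1!·2!·1!·5! = 5760
prefactor² = (2J+1)·Δ·N² = 48
  k=0: +1/(0!·1!·4!·1!·0!·1!) = 1/24
  k=1: −1/(1!·0!·3!·0!·1!·2!) = -1/12
Σ = -1/24  ⇒  CG² = 48·(-1/24)² = 1/12
CG = −√(1/12) = -0.288675

-0.288675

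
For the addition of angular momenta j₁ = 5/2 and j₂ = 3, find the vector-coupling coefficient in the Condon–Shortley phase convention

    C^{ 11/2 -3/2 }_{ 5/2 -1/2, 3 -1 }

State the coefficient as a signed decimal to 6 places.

triangle: 0!×5!×6!/12! = 86400/479001600
(j±m)!: 2!×3!×2!×4!×4!×7! = 69672960
prefactor² = (2J+1)×Δ×N² = 1658880/11
  k=0: +1/(0!×0!×3!×2!×2!×4!) = 1/576
Σ = 1/576  ⇒  CG² = 1658880/11×1/576² = 5/11
CG = +√(5/11) = +0.674200

+√(5/11) ≈ +0.674200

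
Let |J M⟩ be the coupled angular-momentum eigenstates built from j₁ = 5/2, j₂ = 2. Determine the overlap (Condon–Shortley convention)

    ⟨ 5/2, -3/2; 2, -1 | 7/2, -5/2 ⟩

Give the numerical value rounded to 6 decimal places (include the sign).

−√(1/63) ≈ -0.125988

j₁+j₂−J=1  J+j₁−j₂=4  J−j₁+j₂=3  j₁+j₂+J+1=9
(j₁±m₁, j₂±m₂, J±M) = (1,4,1,3,1,6)
P² = 2304/7
sum k=0..1:
  [0] +1/48 = 1/48
  [1] −1/36 = -1/36
S = -1/144
C² = P²·S² = 1/63 ; C = -0.125988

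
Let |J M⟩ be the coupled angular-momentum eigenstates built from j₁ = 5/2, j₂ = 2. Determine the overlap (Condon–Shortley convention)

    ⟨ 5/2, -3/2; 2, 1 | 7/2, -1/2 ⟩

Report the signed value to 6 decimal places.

triangle: 1!·4!·3!/9! = 144/362880
(j±m)!: 1!·4!·3!·1!·3!·4! = 20736
prefactor² = (2J+1)·Δ·N² = 2304/35
  k=0: +1/(0!·1!·4!·3!·0!·0!) = 1/144
  k=1: −1/(1!·0!·3!·2!·1!·1!) = -1/12
Σ = -11/144  ⇒  CG² = 2304/35·(-11/144)² = 121/315
CG = −√(121/315) = -0.619780

−√(121/315) ≈ -0.619780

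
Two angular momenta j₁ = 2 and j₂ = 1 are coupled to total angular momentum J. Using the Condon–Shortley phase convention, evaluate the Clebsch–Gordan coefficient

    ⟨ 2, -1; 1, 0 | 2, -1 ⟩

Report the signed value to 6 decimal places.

−√(1/6) = -0.408248

triangle: 1!·3!·1!/6! = 6/720
(j±m)!: 1!·3!·1!·1!·1!·3! = 36
prefactor² = (2J+1)·Δ·N² = 3/2
  k=0: +1/(0!·1!·3!·1!·0!·0!) = 1/6
  k=1: −1/(1!·0!·2!·0!·1!·1!) = -1/2
Σ = -1/3  ⇒  CG² = 3/2·(-1/3)² = 1/6
CG = −√(1/6) = -0.408248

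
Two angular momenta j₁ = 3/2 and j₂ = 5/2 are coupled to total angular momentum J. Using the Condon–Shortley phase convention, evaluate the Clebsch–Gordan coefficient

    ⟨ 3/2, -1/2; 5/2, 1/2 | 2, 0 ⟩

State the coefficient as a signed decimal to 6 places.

-0.267261

triangle: 2!*1!*3!/7! = 12/5040
(j±m)!: 1!*2!*3!*2!*2!*2! = 96
prefactor² = (2J+1)*Δ*N² = 8/7
  k=1: −1/(1!*1!*1!*2!*0!*1!) = -1/2
  k=2: +1/(2!*0!*0!*1!*1!*2!) = 1/4
Σ = -1/4  ⇒  CG² = 8/7*(-1/4)² = 1/14
CG = −√(1/14) = -0.267261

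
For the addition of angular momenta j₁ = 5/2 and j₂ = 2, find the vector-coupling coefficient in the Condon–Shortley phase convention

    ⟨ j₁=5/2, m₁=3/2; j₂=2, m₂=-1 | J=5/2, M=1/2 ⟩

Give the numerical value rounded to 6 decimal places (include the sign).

triangle: 2!*3!*2!/8! = 24/40320
(j±m)!: 4!*1!*1!*3!*3!*2! = 1728
prefactor² = (2J+1)*Δ*N² = 216/35
  k=0: +1/(0!*2!*1!*1!*2!*1!) = 1/4
  k=1: −1/(1!*1!*0!*0!*3!*2!) = -1/12
Σ = 1/6  ⇒  CG² = 216/35*1/6² = 6/35
CG = +√(6/35) = +0.414039

+√(6/35) ≈ +0.414039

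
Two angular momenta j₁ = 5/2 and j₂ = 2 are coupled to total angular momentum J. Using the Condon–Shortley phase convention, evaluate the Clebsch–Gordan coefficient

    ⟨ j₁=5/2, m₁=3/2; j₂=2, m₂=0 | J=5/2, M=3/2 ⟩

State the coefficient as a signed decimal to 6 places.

j₁+j₂−J=2  J+j₁−j₂=3  J−j₁+j₂=2  j₁+j₂+J+1=8
(j₁±m₁, j₂±m₂, J±M) = (4,1,2,2,4,1)
P² = 288/35
sum k=0..1:
  [0] +1/8 = 1/8
  [1] −1/6 = -1/6
S = -1/24
C² = P²·S² = 1/70 ; C = -0.119523

-0.119523  (= −√(1/70))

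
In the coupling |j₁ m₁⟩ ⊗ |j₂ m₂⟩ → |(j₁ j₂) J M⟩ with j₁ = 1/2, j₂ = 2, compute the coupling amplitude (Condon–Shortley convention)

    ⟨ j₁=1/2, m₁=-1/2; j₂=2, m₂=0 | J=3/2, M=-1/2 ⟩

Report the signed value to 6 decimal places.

j₁+j₂−J=1  J+j₁−j₂=0  J−j₁+j₂=3  j₁+j₂+J+1=5
(j₁±m₁, j₂±m₂, J±M) = (0,1,2,2,1,2)
P² = 8/5
sum k=1..1:
  [1] −1/2 = -1/2
S = -1/2
C² = P²·S² = 2/5 ; C = -0.632456

−√(2/5) ≈ -0.632456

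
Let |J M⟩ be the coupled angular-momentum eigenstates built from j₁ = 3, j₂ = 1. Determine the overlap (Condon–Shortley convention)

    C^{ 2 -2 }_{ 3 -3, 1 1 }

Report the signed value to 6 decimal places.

j₁+j₂−J=2  J+j₁−j₂=4  J−j₁+j₂=0  j₁+j₂+J+1=7
(j₁±m₁, j₂±m₂, J±M) = (0,6,2,0,0,4)
P² = 11520/7
sum k=2..2:
  [2] +1/48 = 1/48
S = 1/48
C² = P²·S² = 5/7 ; C = +0.845154

+0.845154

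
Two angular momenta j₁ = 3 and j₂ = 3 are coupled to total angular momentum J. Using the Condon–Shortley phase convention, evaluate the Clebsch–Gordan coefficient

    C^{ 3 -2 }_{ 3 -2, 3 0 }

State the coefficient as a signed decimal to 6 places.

triangle: 3!·3!·3!/10! = 216/3628800
(j±m)!: 1!·5!·3!·3!·1!·5! = 518400
prefactor² = (2J+1)·Δ·N² = 216
  k=2: +1/(2!·1!·3!·1!·0!·2!) = 1/24
  k=3: −1/(3!·0!·2!·0!·1!·3!) = -1/72
Σ = 1/36  ⇒  CG² = 216·1/36² = 1/6
CG = +√(1/6) = +0.408248

+√(1/6) = +0.408248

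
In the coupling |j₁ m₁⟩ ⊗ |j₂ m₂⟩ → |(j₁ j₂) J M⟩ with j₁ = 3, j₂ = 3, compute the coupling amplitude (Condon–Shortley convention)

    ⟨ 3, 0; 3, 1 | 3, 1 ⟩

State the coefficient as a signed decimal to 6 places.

triangle: 3!×3!×3!/10! = 216/3628800
(j±m)!: 3!×3!×4!×2!×4!×2! = 82944
prefactor² = (2J+1)×Δ×N² = 864/25
  k=1: −1/(1!×2!×2!×3!×1!×0!) = -1/24
  k=2: +1/(2!×1!×1!×2!×2!×1!) = 1/8
  k=3: −1/(3!×0!×0!×1!×3!×2!) = -1/72
Σ = 5/72  ⇒  CG² = 864/25×5/72² = 1/6
CG = +√(1/6) = +0.408248

+√(1/6) = +0.408248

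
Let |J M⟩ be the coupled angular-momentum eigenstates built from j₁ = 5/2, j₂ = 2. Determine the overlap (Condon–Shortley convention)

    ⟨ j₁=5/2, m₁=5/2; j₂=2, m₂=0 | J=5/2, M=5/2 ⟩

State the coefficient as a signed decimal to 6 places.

+√(5/14) ≈ +0.597614

j₁+j₂−J=2  J+j₁−j₂=3  J−j₁+j₂=2  j₁+j₂+J+1=8
(j₁±m₁, j₂±m₂, J±M) = (5,0,2,2,5,0)
P² = 1440/7
sum k=0..0:
  [0] +1/24 = 1/24
S = 1/24
C² = P²·S² = 5/14 ; C = +0.597614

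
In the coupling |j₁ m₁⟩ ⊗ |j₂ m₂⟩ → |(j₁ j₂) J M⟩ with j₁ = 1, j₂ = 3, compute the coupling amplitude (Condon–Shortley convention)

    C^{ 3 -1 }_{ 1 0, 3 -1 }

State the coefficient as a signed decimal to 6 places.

+√(1/12) = +0.288675

√[7·1!1!5!/8! · 1!1!2!4!2!4!] = √(48)
  +(−1)^0/∏(0,1,1,2,0,3)! = 1/12  (running 1/12)
  +(−1)^1/∏(1,0,0,1,1,4)! = -1/24  (running 1/24)
⟨..|..⟩ = √(48)·(1/24) = +0.288675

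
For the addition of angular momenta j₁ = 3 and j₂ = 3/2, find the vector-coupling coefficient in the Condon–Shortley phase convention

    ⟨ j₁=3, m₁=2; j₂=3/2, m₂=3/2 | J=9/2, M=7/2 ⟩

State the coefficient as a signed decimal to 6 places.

triangle: 0!·6!·3!/10! = 4320/3628800
(j±m)!: 5!·1!·3!·0!·8!·1! = 29030400
prefactor² = (2J+1)·Δ·N² = 345600
  k=0: +1/(0!·0!·1!·3!·5!·0!) = 1/720
Σ = 1/720  ⇒  CG² = 345600·1/720² = 2/3
CG = +√(2/3) = +0.816497

+0.816497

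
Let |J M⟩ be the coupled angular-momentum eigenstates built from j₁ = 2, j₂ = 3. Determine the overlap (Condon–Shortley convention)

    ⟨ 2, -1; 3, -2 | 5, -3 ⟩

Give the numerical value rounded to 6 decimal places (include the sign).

√[11·0!4!6!/11! · 1!3!1!5!2!8!] = √(276480)
  +(−1)^0/∏(0,0,3,1,1,5)! = 1/720  (running 1/720)
⟨..|..⟩ = √(276480)·(1/720) = +0.730297

+√(8/15) ≈ +0.730297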